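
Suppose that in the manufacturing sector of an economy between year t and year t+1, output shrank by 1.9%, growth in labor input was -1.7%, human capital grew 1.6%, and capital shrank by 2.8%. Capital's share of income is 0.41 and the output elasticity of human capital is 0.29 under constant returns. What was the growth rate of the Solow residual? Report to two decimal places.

Labor's share = 1 − 0.41 − 0.29 = 0.3.
Capital: 0.41 × (-2.8) = -1.148 pp.
Human capital: 0.29 × 1.6 = 0.464 pp.
Labor input: 0.3 × (-1.7) = -0.51 pp.
TFP growth = -1.9 + 1.194 = -0.706%.

-0.71%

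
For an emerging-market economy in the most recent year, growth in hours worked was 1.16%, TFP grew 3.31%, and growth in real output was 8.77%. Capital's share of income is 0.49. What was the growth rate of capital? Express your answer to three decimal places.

Labor's share = 1 − 0.49 = 0.51.
gY = gA + 0.51×1.16 + 0.49×g.
0.49×g = 8.77 − 3.31 − 0.5916 = 4.8684.
g = 4.8684 / 0.49 = 9.93551%.

Capital grew 9.936%.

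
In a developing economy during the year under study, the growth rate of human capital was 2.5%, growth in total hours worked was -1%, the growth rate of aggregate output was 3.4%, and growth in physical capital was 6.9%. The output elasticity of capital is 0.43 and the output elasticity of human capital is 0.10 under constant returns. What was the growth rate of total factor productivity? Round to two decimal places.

0.65%

Labor's share = 1 − 0.43 − 0.1 = 0.47.
Physical capital: 0.43 × 6.9 = 2.967 pp.
Human capital: 0.1 × 2.5 = 0.25 pp.
Total hours worked: 0.47 × (-1) = -0.47 pp.
TFP growth = 3.4 − 2.747 = 0.653%.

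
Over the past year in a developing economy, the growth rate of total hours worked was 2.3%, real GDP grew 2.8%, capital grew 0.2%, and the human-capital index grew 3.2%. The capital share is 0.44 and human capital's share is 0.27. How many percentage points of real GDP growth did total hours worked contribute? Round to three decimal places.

0.667 pp

Labor's share = 1 − 0.44 − 0.27 = 0.29.
Contribution = share × growth = 0.29 × 2.3 = 0.667 pp.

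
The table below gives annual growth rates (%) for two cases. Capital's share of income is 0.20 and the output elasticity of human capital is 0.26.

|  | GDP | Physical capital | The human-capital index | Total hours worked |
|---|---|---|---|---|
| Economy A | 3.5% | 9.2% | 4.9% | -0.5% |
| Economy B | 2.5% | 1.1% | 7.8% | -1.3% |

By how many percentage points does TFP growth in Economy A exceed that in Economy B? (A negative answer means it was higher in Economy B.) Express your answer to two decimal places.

Labor's share = 1 − 0.2 − 0.26 = 0.54.
Economy A: TFP = 3.5 − 1.84 − 1.274 + 0.27 = 0.656%.
Economy B: TFP = 2.5 − 0.22 − 2.028 + 0.702 = 0.954%.
Difference = 0.656 − (0.954) = -0.298 pp.

-0.30 percentage points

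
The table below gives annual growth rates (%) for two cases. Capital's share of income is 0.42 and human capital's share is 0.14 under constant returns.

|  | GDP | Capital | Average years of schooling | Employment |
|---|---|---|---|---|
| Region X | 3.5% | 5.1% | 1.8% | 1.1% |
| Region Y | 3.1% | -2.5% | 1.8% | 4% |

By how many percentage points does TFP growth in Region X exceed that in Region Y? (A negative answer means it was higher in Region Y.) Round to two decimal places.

-1.52 percentage points

Labor's share = 1 − 0.42 − 0.14 = 0.44.
Region X: TFP = 3.5 − 2.142 − 0.252 − 0.484 = 0.622%.
Region Y: TFP = 3.1 + 1.05 − 0.252 − 1.76 = 2.138%.
Difference = 0.622 − (2.138) = -1.516 pp.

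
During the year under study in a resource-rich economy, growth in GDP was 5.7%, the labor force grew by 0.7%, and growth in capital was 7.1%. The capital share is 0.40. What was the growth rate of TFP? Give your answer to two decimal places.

Labor's share = 1 − 0.4 = 0.6.
Capital: 0.4 × 7.1 = 2.84 pp.
The labor force: 0.6 × 0.7 = 0.42 pp.
TFP growth = 5.7 − 3.26 = 2.44%.

2.44%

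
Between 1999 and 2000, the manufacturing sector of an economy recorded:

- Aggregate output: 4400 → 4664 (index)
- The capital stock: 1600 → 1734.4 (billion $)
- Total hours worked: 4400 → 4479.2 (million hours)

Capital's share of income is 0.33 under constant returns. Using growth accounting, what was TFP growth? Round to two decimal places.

2.02%

Aggregate output growth = (4664 − 4400) / 4400 = 6%.
The capital stock growth = (1734.4 − 1600) / 1600 = 8.4%.
Total hours worked growth = (4479.2 − 4400) / 4400 = 1.8%.
Labor's share = 1 − 0.33 = 0.67.
The capital stock: 0.33 × 8.4 = 2.772 pp.
Total hours worked: 0.67 × 1.8 = 1.206 pp.
TFP growth = 6 − 3.978 = 2.022%.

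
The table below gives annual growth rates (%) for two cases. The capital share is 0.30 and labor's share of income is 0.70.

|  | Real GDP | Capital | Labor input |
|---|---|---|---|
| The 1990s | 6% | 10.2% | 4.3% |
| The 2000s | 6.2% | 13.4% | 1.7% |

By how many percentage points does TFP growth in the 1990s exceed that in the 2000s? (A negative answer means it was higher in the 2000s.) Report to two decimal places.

-1.06 percentage points

Labor's share = 1 − 0.3 = 0.7.
The 1990s: TFP = 6 − 3.06 − 3.01 = -0.07%.
The 2000s: TFP = 6.2 − 4.02 − 1.19 = 0.99%.
Difference = -0.07 − (0.99) = -1.06 pp.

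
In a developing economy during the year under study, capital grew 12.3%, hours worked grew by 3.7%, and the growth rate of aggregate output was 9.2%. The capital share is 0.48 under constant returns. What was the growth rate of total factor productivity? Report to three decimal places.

Labor's share = 1 − 0.48 = 0.52.
Capital: 0.48 × 12.3 = 5.904 pp.
Hours worked: 0.52 × 3.7 = 1.924 pp.
TFP growth = 9.2 − 7.828 = 1.372%.

1.372%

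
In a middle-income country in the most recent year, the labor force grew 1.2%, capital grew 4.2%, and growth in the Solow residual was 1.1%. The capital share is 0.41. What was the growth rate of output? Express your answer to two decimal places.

Labor's share = 1 − 0.41 = 0.59.
Capital: 0.41 × 4.2 = 1.722 pp.
The labor force: 0.59 × 1.2 = 0.708 pp.
Output growth = 1.1 + 2.43 = 3.53%.

Output growth was 3.53%.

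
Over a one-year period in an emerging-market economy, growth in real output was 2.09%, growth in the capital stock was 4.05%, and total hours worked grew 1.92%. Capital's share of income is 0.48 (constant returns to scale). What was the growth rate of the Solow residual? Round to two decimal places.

Labor's share = 1 − 0.48 = 0.52.
The capital stock: 0.48 × 4.05 = 1.944 pp.
Total hours worked: 0.52 × 1.92 = 0.9984 pp.
TFP growth = 2.09 − 2.9424 = -0.8524%.

-0.85%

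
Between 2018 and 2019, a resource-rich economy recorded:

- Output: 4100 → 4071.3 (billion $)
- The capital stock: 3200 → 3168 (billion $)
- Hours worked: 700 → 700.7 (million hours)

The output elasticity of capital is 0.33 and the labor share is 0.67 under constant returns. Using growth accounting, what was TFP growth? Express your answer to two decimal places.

-0.44%

Output growth = (4071.3 − 4100) / 4100 = -0.7%.
The capital stock growth = (3168 − 3200) / 3200 = -1%.
Hours worked growth = (700.7 − 700) / 700 = 0.1%.
Labor's share = 1 − 0.33 = 0.67.
The capital stock: 0.33 × (-1) = -0.33 pp.
Hours worked: 0.67 × 0.1 = 0.067 pp.
TFP growth = -0.7 + 0.263 = -0.437%.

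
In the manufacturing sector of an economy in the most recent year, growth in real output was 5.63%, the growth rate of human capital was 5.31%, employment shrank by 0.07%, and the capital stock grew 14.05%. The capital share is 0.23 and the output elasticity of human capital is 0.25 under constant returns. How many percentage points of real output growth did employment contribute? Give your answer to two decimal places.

-0.04 pp

Labor's share = 1 − 0.23 − 0.25 = 0.52.
Contribution = share × growth = 0.52 × (-0.07) = -0.0364 pp.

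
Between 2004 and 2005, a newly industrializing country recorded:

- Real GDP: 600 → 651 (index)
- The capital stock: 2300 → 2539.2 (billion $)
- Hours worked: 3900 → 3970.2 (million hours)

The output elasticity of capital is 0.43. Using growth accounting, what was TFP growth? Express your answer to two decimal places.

Real GDP growth = (651 − 600) / 600 = 8.5%.
The capital stock growth = (2539.2 − 2300) / 2300 = 10.4%.
Hours worked growth = (3970.2 − 3900) / 3900 = 1.8%.
Labor's share = 1 − 0.43 = 0.57.
The capital stock: 0.43 × 10.4 = 4.472 pp.
Hours worked: 0.57 × 1.8 = 1.026 pp.
TFP growth = 8.5 − 5.498 = 3.002%.

3.00%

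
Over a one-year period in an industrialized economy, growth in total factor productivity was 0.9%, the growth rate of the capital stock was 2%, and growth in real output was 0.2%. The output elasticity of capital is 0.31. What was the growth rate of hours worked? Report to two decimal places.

Labor's share = 1 − 0.31 = 0.69.
gY = gA + 0.31×2 + 0.69×g.
0.69×g = 0.2 − 0.9 − 0.62 = -1.32.
g = -1.32 / 0.69 = -1.913%.

-1.91%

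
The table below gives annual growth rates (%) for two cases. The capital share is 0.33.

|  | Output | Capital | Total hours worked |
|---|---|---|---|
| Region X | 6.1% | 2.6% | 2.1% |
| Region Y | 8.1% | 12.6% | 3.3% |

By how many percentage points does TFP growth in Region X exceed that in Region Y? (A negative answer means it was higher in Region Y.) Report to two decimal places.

2.10 percentage points

Labor's share = 1 − 0.33 = 0.67.
Region X: TFP = 6.1 − 0.858 − 1.407 = 3.835%.
Region Y: TFP = 8.1 − 4.158 − 2.211 = 1.731%.
Difference = 3.835 − (1.731) = 2.104 pp.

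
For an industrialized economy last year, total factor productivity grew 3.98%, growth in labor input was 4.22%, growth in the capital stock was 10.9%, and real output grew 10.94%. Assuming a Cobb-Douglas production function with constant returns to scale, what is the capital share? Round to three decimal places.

gY = gA + α·gK + (1−α)·gL, so gY − gA − gL = α(gK − gL).
10.94 − 3.98 − 4.22 = α × (10.9 − 4.22).
2.74 = 6.68 α, so α = 0.41018.

0.410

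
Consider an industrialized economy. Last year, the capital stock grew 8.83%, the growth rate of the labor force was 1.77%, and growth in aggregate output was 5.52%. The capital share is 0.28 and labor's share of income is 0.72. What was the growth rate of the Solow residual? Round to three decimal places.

The Solow residual grew 1.773%.

Labor's share = 1 − 0.28 = 0.72.
The capital stock: 0.28 × 8.83 = 2.4724 pp.
The labor force: 0.72 × 1.77 = 1.2744 pp.
TFP growth = 5.52 − 3.7468 = 1.7732%.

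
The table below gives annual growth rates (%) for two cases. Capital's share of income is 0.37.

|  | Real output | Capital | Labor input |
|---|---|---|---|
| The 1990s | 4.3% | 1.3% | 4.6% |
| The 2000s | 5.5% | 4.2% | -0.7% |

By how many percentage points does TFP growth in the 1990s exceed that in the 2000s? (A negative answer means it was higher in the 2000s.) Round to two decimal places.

-3.47 percentage points

Labor's share = 1 − 0.37 = 0.63.
The 1990s: TFP = 4.3 − 0.481 − 2.898 = 0.921%.
The 2000s: TFP = 5.5 − 1.554 + 0.441 = 4.387%.
Difference = 0.921 − (4.387) = -3.466 pp.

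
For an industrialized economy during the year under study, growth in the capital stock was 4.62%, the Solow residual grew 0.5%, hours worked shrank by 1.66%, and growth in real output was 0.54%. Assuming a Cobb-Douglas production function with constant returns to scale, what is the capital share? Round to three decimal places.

gY = gA + α·gK + (1−α)·gL, so gY − gA − gL = α(gK − gL).
0.54 − 0.5 + 1.66 = α × (4.62 − (-1.66)).
1.7 = 6.28 α, so α = 0.2707.

The capital share is 0.271.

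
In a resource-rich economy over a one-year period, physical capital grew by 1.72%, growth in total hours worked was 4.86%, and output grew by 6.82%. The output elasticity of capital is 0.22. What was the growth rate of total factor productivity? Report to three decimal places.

2.651%

Labor's share = 1 − 0.22 = 0.78.
Physical capital: 0.22 × 1.72 = 0.3784 pp.
Total hours worked: 0.78 × 4.86 = 3.7908 pp.
TFP growth = 6.82 − 4.1692 = 2.6508%.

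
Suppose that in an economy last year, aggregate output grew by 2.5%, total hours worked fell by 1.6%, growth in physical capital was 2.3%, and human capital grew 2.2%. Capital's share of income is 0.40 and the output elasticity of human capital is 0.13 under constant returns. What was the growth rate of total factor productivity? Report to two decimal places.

Labor's share = 1 − 0.4 − 0.13 = 0.47.
Physical capital: 0.4 × 2.3 = 0.92 pp.
Human capital: 0.13 × 2.2 = 0.286 pp.
Total hours worked: 0.47 × (-1.6) = -0.752 pp.
TFP growth = 2.5 − 0.454 = 2.046%.

Total factor productivity growth was 2.05%.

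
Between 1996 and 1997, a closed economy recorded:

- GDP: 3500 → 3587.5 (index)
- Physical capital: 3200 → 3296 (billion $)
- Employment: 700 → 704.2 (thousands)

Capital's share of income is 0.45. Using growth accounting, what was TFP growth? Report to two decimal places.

0.82%

GDP growth = (3587.5 − 3500) / 3500 = 2.5%.
Physical capital growth = (3296 − 3200) / 3200 = 3%.
Employment growth = (704.2 − 700) / 700 = 0.6%.
Labor's share = 1 − 0.45 = 0.55.
Physical capital: 0.45 × 3 = 1.35 pp.
Employment: 0.55 × 0.6 = 0.33 pp.
TFP growth = 2.5 − 1.68 = 0.82%.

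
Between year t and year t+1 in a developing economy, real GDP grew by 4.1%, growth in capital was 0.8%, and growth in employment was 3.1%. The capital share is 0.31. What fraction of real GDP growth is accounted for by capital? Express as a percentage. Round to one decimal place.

Capital accounted for 6.0% of growth.

Capital contributed 0.31 × 0.8 = 0.248 pp.
Share of growth = 0.248 / 4.1 × 100 = 6.049%.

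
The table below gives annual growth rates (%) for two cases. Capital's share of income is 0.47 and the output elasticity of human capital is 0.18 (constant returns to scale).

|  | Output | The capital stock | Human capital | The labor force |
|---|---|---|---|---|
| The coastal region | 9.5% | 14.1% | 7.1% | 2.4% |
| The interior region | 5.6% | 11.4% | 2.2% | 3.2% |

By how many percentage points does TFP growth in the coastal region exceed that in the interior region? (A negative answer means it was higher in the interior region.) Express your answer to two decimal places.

2.03 percentage points

Labor's share = 1 − 0.47 − 0.18 = 0.35.
The coastal region: TFP = 9.5 − 6.627 − 1.278 − 0.84 = 0.755%.
The interior region: TFP = 5.6 − 5.358 − 0.396 − 1.12 = -1.274%.
Difference = 0.755 − (-1.274) = 2.029 pp.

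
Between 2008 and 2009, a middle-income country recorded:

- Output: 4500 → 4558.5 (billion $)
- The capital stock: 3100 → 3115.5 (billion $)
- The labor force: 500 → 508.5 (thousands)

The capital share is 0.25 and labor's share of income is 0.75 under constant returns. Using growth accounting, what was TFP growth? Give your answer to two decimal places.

Output growth = (4558.5 − 4500) / 4500 = 1.3%.
The capital stock growth = (3115.5 − 3100) / 3100 = 0.5%.
The labor force growth = (508.5 − 500) / 500 = 1.7%.
Labor's share = 1 − 0.25 = 0.75.
The capital stock: 0.25 × 0.5 = 0.125 pp.
The labor force: 0.75 × 1.7 = 1.275 pp.
TFP growth = 1.3 − 1.4 = -0.1%.

-0.10%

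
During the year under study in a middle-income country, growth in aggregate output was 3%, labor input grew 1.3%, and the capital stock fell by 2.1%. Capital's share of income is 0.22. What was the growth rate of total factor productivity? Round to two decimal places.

Labor's share = 1 − 0.22 = 0.78.
The capital stock: 0.22 × (-2.1) = -0.462 pp.
Labor input: 0.78 × 1.3 = 1.014 pp.
TFP growth = 3 − 0.552 = 2.448%.

2.45%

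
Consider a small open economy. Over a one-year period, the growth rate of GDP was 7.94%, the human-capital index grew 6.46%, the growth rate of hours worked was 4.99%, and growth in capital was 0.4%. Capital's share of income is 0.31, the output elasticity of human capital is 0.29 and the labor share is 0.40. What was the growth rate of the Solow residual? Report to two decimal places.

The Solow residual growth was 3.95%.

Labor's share = 1 − 0.31 − 0.29 = 0.4.
Capital: 0.31 × 0.4 = 0.124 pp.
The human-capital index: 0.29 × 6.46 = 1.8734 pp.
Hours worked: 0.4 × 4.99 = 1.996 pp.
TFP growth = 7.94 − 3.9934 = 3.9466%.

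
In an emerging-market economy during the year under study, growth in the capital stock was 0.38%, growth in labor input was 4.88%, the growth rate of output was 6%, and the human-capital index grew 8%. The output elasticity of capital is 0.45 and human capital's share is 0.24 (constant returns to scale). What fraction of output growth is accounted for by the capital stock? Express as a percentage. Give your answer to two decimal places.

The capital stock contributed 0.45 × 0.38 = 0.171 pp.
Share of growth = 0.171 / 6 × 100 = 2.85%.

2.85%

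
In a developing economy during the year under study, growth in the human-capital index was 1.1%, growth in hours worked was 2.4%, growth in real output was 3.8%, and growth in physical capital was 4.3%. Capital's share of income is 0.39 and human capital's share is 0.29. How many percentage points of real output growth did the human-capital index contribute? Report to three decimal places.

Contribution = share × growth = 0.29 × 1.1 = 0.319 pp.

0.319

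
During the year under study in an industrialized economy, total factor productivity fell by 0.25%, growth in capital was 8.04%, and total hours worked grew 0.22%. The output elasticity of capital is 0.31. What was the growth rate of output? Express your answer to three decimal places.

Labor's share = 1 − 0.31 = 0.69.
Capital: 0.31 × 8.04 = 2.4924 pp.
Total hours worked: 0.69 × 0.22 = 0.1518 pp.
Output growth = -0.25 + 2.6442 = 2.3942%.

Output growth was 2.394%.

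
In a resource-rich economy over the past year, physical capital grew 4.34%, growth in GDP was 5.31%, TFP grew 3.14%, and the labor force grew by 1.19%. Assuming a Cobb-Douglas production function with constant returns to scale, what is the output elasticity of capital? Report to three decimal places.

gY = gA + α·gK + (1−α)·gL, so gY − gA − gL = α(gK − gL).
5.31 − 3.14 − 1.19 = α × (4.34 − 1.19).
0.98 = 3.15 α, so α = 0.31111.

0.311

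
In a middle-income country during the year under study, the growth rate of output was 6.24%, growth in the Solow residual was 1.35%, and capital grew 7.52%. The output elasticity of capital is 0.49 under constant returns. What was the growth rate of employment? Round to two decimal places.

Labor's share = 1 − 0.49 = 0.51.
gY = gA + 0.49×7.52 + 0.51×g.
0.51×g = 6.24 − 1.35 − 3.6848 = 1.2052.
g = 1.2052 / 0.51 = 2.3631%.

2.36%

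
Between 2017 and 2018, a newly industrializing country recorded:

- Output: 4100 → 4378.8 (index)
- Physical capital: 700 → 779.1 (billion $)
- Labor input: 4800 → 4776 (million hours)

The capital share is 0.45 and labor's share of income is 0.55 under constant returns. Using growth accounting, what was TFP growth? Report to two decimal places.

Output growth = (4378.8 − 4100) / 4100 = 6.8%.
Physical capital growth = (779.1 − 700) / 700 = 11.3%.
Labor input growth = (4776 − 4800) / 4800 = -0.5%.
Labor's share = 1 − 0.45 = 0.55.
Physical capital: 0.45 × 11.3 = 5.085 pp.
Labor input: 0.55 × (-0.5) = -0.275 pp.
TFP growth = 6.8 − 4.81 = 1.99%.

TFP grew 1.99%.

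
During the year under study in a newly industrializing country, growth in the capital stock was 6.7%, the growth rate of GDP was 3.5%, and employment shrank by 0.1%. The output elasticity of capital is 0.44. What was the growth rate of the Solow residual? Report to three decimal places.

0.608%

Labor's share = 1 − 0.44 = 0.56.
The capital stock: 0.44 × 6.7 = 2.948 pp.
Employment: 0.56 × (-0.1) = -0.056 pp.
TFP growth = 3.5 − 2.892 = 0.608%.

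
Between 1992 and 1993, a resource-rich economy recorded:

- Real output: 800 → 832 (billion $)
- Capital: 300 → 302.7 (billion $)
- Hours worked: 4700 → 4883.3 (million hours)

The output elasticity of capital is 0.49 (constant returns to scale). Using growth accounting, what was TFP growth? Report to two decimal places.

1.57%

Real output growth = (832 − 800) / 800 = 4%.
Capital growth = (302.7 − 300) / 300 = 0.9%.
Hours worked growth = (4883.3 − 4700) / 4700 = 3.9%.
Labor's share = 1 − 0.49 = 0.51.
Capital: 0.49 × 0.9 = 0.441 pp.
Hours worked: 0.51 × 3.9 = 1.989 pp.
TFP growth = 4 − 2.43 = 1.57%.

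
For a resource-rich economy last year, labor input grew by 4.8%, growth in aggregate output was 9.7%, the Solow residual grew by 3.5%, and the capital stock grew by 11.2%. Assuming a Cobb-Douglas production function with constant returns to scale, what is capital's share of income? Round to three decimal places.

gY = gA + α·gK + (1−α)·gL, so gY − gA − gL = α(gK − gL).
9.7 − 3.5 − 4.8 = α × (11.2 − 4.8).
1.4 = 6.4 α, so α = 0.21875.

0.219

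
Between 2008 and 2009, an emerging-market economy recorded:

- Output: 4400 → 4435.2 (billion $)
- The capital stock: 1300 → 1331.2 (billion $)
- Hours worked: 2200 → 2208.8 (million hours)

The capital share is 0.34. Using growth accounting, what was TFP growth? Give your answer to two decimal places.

-0.28%

Output growth = (4435.2 − 4400) / 4400 = 0.8%.
The capital stock growth = (1331.2 − 1300) / 1300 = 2.4%.
Hours worked growth = (2208.8 − 2200) / 2200 = 0.4%.
Labor's share = 1 − 0.34 = 0.66.
The capital stock: 0.34 × 2.4 = 0.816 pp.
Hours worked: 0.66 × 0.4 = 0.264 pp.
TFP growth = 0.8 − 1.08 = -0.28%.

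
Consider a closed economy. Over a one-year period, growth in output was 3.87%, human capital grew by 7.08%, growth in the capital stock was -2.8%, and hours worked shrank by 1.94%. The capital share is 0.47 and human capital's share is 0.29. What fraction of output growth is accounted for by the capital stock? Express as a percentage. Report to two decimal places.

The capital stock contributed 0.47 × (-2.8) = -1.316 pp.
Share of growth = -1.316 / 3.87 × 100 = -34.0052%.

The capital stock accounted for -34.01% of growth.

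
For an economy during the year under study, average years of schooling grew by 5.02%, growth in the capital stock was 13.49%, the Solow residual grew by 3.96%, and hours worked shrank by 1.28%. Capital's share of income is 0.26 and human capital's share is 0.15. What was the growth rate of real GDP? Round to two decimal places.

Real GDP growth was 7.47%.

Labor's share = 1 − 0.26 − 0.15 = 0.59.
The capital stock: 0.26 × 13.49 = 3.5074 pp.
Average years of schooling: 0.15 × 5.02 = 0.753 pp.
Hours worked: 0.59 × (-1.28) = -0.7552 pp.
Output growth = 3.96 + 3.5052 = 7.4652%.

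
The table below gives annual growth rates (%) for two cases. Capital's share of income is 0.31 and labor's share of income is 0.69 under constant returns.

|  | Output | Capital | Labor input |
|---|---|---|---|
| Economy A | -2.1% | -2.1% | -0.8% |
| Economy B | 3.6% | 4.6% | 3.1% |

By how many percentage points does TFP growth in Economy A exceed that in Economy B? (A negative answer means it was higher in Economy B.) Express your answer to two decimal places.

-0.93 percentage points

Labor's share = 1 − 0.31 = 0.69.
Economy A: TFP = -2.1 + 0.651 + 0.552 = -0.897%.
Economy B: TFP = 3.6 − 1.426 − 2.139 = 0.035%.
Difference = -0.897 − (0.035) = -0.932 pp.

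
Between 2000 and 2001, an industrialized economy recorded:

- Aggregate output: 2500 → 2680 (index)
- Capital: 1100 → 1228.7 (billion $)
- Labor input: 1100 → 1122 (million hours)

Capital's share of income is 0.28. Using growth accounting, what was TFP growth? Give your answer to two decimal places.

2.48%

Aggregate output growth = (2680 − 2500) / 2500 = 7.2%.
Capital growth = (1228.7 − 1100) / 1100 = 11.7%.
Labor input growth = (1122 − 1100) / 1100 = 2%.
Labor's share = 1 − 0.28 = 0.72.
Capital: 0.28 × 11.7 = 3.276 pp.
Labor input: 0.72 × 2 = 1.44 pp.
TFP growth = 7.2 − 4.716 = 2.484%.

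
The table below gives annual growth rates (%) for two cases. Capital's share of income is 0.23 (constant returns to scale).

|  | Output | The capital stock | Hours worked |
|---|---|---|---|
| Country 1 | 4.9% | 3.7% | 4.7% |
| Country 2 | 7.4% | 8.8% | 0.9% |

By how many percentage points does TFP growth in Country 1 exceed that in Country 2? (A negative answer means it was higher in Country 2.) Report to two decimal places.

-4.25 percentage points

Labor's share = 1 − 0.23 = 0.77.
Country 1: TFP = 4.9 − 0.851 − 3.619 = 0.43%.
Country 2: TFP = 7.4 − 2.024 − 0.693 = 4.683%.
Difference = 0.43 − (4.683) = -4.253 pp.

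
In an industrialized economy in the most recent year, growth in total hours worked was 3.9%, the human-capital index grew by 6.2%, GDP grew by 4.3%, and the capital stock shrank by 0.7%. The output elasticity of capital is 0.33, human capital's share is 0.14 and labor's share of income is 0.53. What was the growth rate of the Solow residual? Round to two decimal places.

1.60%

Labor's share = 1 − 0.33 − 0.14 = 0.53.
The capital stock: 0.33 × (-0.7) = -0.231 pp.
The human-capital index: 0.14 × 6.2 = 0.868 pp.
Total hours worked: 0.53 × 3.9 = 2.067 pp.
TFP growth = 4.3 − 2.704 = 1.596%.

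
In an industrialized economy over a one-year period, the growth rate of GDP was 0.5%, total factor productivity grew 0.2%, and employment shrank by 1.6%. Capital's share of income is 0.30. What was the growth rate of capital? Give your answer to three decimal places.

Labor's share = 1 − 0.3 = 0.7.
gY = gA + 0.7×(-1.6) + 0.3×g.
0.3×g = 0.5 − 0.2 + 1.12 = 1.42.
g = 1.42 / 0.3 = 4.73333%.

4.733%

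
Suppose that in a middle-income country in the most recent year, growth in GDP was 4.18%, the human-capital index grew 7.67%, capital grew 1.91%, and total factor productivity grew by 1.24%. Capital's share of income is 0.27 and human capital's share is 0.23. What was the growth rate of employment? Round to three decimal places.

1.320%

Labor's share = 1 − 0.27 − 0.23 = 0.5.
gY = gA + 0.27×1.91 + 0.23×7.67 + 0.5×g.
0.5×g = 4.18 − 1.24 − 2.2798 = 0.6602.
g = 0.6602 / 0.5 = 1.3204%.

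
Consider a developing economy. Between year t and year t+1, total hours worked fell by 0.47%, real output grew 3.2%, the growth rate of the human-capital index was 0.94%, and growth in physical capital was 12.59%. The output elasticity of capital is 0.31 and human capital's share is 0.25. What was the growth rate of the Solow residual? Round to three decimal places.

Labor's share = 1 − 0.31 − 0.25 = 0.44.
Physical capital: 0.31 × 12.59 = 3.9029 pp.
The human-capital index: 0.25 × 0.94 = 0.235 pp.
Total hours worked: 0.44 × (-0.47) = -0.2068 pp.
TFP growth = 3.2 − 3.9311 = -0.7311%.

-0.731%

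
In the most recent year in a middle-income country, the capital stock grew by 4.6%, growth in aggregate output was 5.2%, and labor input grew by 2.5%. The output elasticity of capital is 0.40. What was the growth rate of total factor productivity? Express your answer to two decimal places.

1.86%

Labor's share = 1 − 0.4 = 0.6.
The capital stock: 0.4 × 4.6 = 1.84 pp.
Labor input: 0.6 × 2.5 = 1.5 pp.
TFP growth = 5.2 − 3.34 = 1.86%.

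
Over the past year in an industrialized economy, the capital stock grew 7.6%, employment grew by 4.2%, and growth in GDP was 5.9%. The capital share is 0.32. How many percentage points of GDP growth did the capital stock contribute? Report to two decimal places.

2.43

Contribution = share × growth = 0.32 × 7.6 = 2.432 pp.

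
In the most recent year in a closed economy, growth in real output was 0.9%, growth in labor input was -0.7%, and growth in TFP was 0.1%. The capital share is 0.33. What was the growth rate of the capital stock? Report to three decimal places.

3.845%

Labor's share = 1 − 0.33 = 0.67.
gY = gA + 0.67×(-0.7) + 0.33×g.
0.33×g = 0.9 − 0.1 + 0.469 = 1.269.
g = 1.269 / 0.33 = 3.84545%.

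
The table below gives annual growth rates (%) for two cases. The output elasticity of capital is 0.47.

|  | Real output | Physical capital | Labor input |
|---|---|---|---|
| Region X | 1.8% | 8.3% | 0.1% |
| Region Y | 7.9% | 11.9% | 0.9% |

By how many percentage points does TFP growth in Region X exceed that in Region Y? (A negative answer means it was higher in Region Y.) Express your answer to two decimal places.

-3.98 percentage points

Labor's share = 1 − 0.47 = 0.53.
Region X: TFP = 1.8 − 3.901 − 0.053 = -2.154%.
Region Y: TFP = 7.9 − 5.593 − 0.477 = 1.83%.
Difference = -2.154 − (1.83) = -3.984 pp.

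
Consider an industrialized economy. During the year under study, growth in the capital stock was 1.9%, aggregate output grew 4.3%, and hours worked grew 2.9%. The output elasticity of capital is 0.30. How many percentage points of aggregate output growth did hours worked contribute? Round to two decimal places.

Labor's share = 1 − 0.3 = 0.7.
Contribution = share × growth = 0.7 × 2.9 = 2.03 pp.

2.03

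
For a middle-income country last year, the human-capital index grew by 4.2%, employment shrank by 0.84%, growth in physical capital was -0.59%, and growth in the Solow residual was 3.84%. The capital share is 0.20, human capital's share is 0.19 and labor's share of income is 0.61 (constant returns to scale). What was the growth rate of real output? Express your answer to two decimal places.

4.01%

Labor's share = 1 − 0.2 − 0.19 = 0.61.
Physical capital: 0.2 × (-0.59) = -0.118 pp.
The human-capital index: 0.19 × 4.2 = 0.798 pp.
Employment: 0.61 × (-0.84) = -0.5124 pp.
Output growth = 3.84 + 0.1676 = 4.0076%.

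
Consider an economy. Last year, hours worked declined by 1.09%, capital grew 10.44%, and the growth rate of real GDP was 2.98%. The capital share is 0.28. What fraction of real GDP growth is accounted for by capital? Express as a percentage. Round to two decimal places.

Capital contributed 0.28 × 10.44 = 2.9232 pp.
Share of growth = 2.9232 / 2.98 × 100 = 98.094%.

98.09%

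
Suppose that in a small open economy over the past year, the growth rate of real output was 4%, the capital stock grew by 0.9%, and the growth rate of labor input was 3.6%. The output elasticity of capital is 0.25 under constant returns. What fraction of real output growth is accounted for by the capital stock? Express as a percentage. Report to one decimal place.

The capital stock contributed 0.25 × 0.9 = 0.225 pp.
Share of growth = 0.225 / 4 × 100 = 5.625%.

5.6%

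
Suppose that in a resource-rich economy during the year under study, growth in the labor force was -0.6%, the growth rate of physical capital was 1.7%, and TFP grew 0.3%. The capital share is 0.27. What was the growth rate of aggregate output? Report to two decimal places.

0.32%

Labor's share = 1 − 0.27 = 0.73.
Physical capital: 0.27 × 1.7 = 0.459 pp.
The labor force: 0.73 × (-0.6) = -0.438 pp.
Output growth = 0.3 + 0.021 = 0.321%.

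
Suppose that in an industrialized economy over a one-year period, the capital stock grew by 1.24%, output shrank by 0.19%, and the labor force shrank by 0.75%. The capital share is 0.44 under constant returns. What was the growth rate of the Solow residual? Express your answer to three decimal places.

-0.316%

Labor's share = 1 − 0.44 = 0.56.
The capital stock: 0.44 × 1.24 = 0.5456 pp.
The labor force: 0.56 × (-0.75) = -0.42 pp.
TFP growth = -0.19 − 0.1256 = -0.3156%.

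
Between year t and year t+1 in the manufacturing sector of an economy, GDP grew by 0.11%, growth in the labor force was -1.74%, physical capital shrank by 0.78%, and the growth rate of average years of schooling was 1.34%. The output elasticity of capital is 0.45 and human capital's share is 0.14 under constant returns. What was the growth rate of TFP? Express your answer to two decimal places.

Labor's share = 1 − 0.45 − 0.14 = 0.41.
Physical capital: 0.45 × (-0.78) = -0.351 pp.
Average years of schooling: 0.14 × 1.34 = 0.1876 pp.
The labor force: 0.41 × (-1.74) = -0.7134 pp.
TFP growth = 0.11 + 0.8768 = 0.9868%.

TFP growth was 0.99%.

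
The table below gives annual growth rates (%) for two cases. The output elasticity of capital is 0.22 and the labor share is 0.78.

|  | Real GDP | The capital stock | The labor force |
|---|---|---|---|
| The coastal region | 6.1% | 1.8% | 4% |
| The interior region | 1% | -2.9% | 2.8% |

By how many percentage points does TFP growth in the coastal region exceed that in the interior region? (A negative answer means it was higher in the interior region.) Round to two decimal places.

Labor's share = 1 − 0.22 = 0.78.
The coastal region: TFP = 6.1 − 0.396 − 3.12 = 2.584%.
The interior region: TFP = 1 + 0.638 − 2.184 = -0.546%.
Difference = 2.584 − (-0.546) = 3.13 pp.

3.13 percentage points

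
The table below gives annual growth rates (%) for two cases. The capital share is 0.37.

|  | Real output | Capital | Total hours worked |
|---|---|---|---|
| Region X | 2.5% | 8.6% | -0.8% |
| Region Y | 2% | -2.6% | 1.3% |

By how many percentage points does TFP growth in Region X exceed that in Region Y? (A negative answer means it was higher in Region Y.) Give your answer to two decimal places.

-2.32 percentage points

Labor's share = 1 − 0.37 = 0.63.
Region X: TFP = 2.5 − 3.182 + 0.504 = -0.178%.
Region Y: TFP = 2 + 0.962 − 0.819 = 2.143%.
Difference = -0.178 − (2.143) = -2.321 pp.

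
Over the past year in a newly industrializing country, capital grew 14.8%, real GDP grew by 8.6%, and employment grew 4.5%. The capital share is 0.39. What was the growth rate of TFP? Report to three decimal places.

0.083%

Labor's share = 1 − 0.39 = 0.61.
Capital: 0.39 × 14.8 = 5.772 pp.
Employment: 0.61 × 4.5 = 2.745 pp.
TFP growth = 8.6 − 8.517 = 0.083%.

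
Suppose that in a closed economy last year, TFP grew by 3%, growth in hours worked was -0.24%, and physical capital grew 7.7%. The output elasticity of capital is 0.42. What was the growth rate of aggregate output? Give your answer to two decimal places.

Labor's share = 1 − 0.42 = 0.58.
Physical capital: 0.42 × 7.7 = 3.234 pp.
Hours worked: 0.58 × (-0.24) = -0.1392 pp.
Output growth = 3 + 3.0948 = 6.0948%.

6.09%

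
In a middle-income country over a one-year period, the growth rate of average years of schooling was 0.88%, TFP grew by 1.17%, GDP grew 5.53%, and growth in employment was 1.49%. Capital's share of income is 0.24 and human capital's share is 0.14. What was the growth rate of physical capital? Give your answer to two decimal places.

Physical capital growth was 13.80%.

Labor's share = 1 − 0.24 − 0.14 = 0.62.
gY = gA + 0.14×0.88 + 0.62×1.49 + 0.24×g.
0.24×g = 5.53 − 1.17 − 1.047 = 3.313.
g = 3.313 / 0.24 = 13.8042%.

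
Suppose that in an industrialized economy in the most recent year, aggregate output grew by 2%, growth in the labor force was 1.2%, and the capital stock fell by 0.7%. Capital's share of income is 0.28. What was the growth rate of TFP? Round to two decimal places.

1.33%

Labor's share = 1 − 0.28 = 0.72.
The capital stock: 0.28 × (-0.7) = -0.196 pp.
The labor force: 0.72 × 1.2 = 0.864 pp.
TFP growth = 2 − 0.668 = 1.332%.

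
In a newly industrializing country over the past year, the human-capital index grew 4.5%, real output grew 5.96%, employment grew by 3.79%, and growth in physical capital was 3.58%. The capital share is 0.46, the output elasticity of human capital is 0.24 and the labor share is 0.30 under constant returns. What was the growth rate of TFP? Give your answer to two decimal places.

Labor's share = 1 − 0.46 − 0.24 = 0.3.
Physical capital: 0.46 × 3.58 = 1.6468 pp.
The human-capital index: 0.24 × 4.5 = 1.08 pp.
Employment: 0.3 × 3.79 = 1.137 pp.
TFP growth = 5.96 − 3.8638 = 2.0962%.

2.10%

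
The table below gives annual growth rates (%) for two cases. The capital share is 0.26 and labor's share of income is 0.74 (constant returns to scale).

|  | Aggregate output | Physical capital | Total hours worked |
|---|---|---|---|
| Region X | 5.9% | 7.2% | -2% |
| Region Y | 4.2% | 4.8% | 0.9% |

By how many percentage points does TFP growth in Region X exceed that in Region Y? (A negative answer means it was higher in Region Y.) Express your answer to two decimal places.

Labor's share = 1 − 0.26 = 0.74.
Region X: TFP = 5.9 − 1.872 + 1.48 = 5.508%.
Region Y: TFP = 4.2 − 1.248 − 0.666 = 2.286%.
Difference = 5.508 − (2.286) = 3.222 pp.

3.22 percentage points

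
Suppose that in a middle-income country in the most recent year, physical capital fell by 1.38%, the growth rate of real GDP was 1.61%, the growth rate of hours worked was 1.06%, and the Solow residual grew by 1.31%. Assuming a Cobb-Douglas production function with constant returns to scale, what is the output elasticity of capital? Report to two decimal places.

gY = gA + α·gK + (1−α)·gL, so gY − gA − gL = α(gK − gL).
1.61 − 1.31 − 1.06 = α × (-1.38 − 1.06).
-0.76 = -2.44 α, so α = 0.3115.

α = 0.31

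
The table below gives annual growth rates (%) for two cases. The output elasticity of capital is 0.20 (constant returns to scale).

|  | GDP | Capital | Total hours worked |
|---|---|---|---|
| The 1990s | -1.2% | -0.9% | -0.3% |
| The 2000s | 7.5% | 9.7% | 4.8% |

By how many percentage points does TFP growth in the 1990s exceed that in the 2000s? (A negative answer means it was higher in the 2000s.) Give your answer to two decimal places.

-2.50 percentage points

Labor's share = 1 − 0.2 = 0.8.
The 1990s: TFP = -1.2 + 0.18 + 0.24 = -0.78%.
The 2000s: TFP = 7.5 − 1.94 − 3.84 = 1.72%.
Difference = -0.78 − (1.72) = -2.5 pp.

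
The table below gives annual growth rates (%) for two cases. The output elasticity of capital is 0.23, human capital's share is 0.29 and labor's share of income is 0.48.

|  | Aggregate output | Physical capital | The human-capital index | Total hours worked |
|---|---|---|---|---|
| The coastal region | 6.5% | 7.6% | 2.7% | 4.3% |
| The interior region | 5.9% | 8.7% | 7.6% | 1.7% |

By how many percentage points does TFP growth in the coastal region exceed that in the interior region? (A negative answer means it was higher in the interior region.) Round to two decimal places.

1.03 percentage points

Labor's share = 1 − 0.23 − 0.29 = 0.48.
The coastal region: TFP = 6.5 − 1.748 − 0.783 − 2.064 = 1.905%.
The interior region: TFP = 5.9 − 2.001 − 2.204 − 0.816 = 0.879%.
Difference = 1.905 − (0.879) = 1.026 pp.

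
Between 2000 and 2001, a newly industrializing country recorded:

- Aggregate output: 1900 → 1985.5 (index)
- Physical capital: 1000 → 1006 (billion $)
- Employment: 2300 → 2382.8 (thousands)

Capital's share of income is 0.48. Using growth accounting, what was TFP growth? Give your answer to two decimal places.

TFP growth was 2.34%.

Aggregate output growth = (1985.5 − 1900) / 1900 = 4.5%.
Physical capital growth = (1006 − 1000) / 1000 = 0.6%.
Employment growth = (2382.8 − 2300) / 2300 = 3.6%.
Labor's share = 1 − 0.48 = 0.52.
Physical capital: 0.48 × 0.6 = 0.288 pp.
Employment: 0.52 × 3.6 = 1.872 pp.
TFP growth = 4.5 − 2.16 = 2.34%.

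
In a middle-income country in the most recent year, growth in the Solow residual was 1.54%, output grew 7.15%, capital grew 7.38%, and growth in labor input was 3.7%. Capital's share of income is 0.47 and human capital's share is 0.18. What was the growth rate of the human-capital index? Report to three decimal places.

4.702%

Labor's share = 1 − 0.47 − 0.18 = 0.35.
gY = gA + 0.47×7.38 + 0.35×3.7 + 0.18×g.
0.18×g = 7.15 − 1.54 − 4.7636 = 0.8464.
g = 0.8464 / 0.18 = 4.70222%.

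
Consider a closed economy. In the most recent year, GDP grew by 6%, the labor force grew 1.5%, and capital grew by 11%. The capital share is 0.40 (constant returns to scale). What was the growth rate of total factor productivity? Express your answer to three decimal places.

0.700%

Labor's share = 1 − 0.4 = 0.6.
Capital: 0.4 × 11 = 4.4 pp.
The labor force: 0.6 × 1.5 = 0.9 pp.
TFP growth = 6 − 5.3 = 0.7%.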